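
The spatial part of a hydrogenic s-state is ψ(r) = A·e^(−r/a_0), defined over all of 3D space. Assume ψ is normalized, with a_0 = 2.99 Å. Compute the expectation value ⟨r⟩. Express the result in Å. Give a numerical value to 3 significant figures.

⟨r⟩ ≈ 4.49 Å

By definition ⟨r⟩ = ∫ r |ψ(r)|² 4πr² dr.
Since the A² factors cancel between numerator and denominator, ⟨r⟩ = 3·a_0/2.
Putting a_0 = 2.99 gives 4.485.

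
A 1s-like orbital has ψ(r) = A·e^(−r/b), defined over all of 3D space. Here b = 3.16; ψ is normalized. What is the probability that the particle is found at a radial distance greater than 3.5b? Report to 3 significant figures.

Integrate the radial probability density 4πr²|ψ|² over r > 3.5b.
A² is fixed by ∫₀^∞ 4πr²|ψ|² dr = 1, i.e. A² = (π·b^3)^(−1).
Substituting u = r/b, A², 4π and the length scale all cancel in the ratio: P = ∫_{3.5}^{∞} u^2·e^(-2·u) du / ∫_{0}^{∞} u^2·e^(-2·u) du.
With ∫ u^2·e^(-2·u) du = -(2·u^2 + 2·u + 1)·e^(-2·u)/4 + C, the region integral is 65·e^(-7)/8 and the full one is 1/4.
The region integral divided by the full integral gives P = 0.02964.

P ≈ 0.0296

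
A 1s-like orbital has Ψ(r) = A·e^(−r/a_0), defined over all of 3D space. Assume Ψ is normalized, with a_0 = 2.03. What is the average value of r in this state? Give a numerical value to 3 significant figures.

By definition ⟨r⟩ = ∫ r |Ψ(r)|² 4πr² dr.
Since the A² factors cancel between numerator and denominator, ⟨r⟩ = 3·a_0/2.
Putting a_0 = 2.03 gives 3.045.

⟨r⟩ ≈ 3.05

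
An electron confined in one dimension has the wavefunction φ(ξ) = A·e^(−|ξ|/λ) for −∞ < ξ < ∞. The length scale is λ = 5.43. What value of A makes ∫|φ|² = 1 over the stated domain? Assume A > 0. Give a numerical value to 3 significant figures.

A ≈ 0.429

We need A² ∫|f|² dξ = 1, taking the integral from −∞ to ∞.
With ∫₀^∞ ξ^0 e^(−αξ) dξ = 0!/α^1, with φ = A·e^(−|ξ|/λ), the integral evaluates to A²·[λ].
Setting this equal to 1 gives A² = 1/(λ).
Plugging in λ = 5.43 yields A = 0.4291.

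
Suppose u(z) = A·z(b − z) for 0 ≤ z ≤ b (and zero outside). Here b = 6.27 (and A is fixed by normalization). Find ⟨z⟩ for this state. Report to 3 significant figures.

⟨z⟩ ≈ 3.14

⟨z⟩ = ∫ z |u|² dz over the full domain.
Expanding the polynomial and integrating term by term, evaluating both integrals, ⟨z⟩ = b/2.
Putting b = 6.27 gives 3.135.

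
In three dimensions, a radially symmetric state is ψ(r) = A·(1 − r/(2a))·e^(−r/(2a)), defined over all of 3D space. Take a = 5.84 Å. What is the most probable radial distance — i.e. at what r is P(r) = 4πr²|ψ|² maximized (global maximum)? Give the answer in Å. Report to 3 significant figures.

r ≈ 30.6 Å

Differentiate P(r) = 4πr²|ψ|² with respect to r and set to zero.
Solving yields r = a·(√(5) + 3).
With a = 5.84, the most probable radial distance is 30.58 Å.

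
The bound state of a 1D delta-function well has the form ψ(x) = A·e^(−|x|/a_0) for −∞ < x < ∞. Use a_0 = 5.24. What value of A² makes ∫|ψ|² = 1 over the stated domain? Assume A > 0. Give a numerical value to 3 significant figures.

Normalization requires ∫|ψ|² dx = 1, integrated from −∞ to ∞.
Recall ∫₀^∞ x^m e^(−x/β) dx = m!·β^(m+1), ∫|ψ|² dx = A²·(a_0).
Setting this equal to 1 gives A² = 1/(a_0).
Substituting a_0 = 5.24 gives A² = 0.1908, so A = 0.4369.

A^2 ≈ 0.191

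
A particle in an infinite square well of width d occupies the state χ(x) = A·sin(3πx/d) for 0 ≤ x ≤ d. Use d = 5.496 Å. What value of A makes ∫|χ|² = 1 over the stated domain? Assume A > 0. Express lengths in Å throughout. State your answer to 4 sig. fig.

A ≈ 0.6032 Å^(-1/2)

Require ∫ |χ|² dx = 1 over the whole domain.
Carrying out the integral gives A² · d/2.
Substituting d = 5.496 gives A² = 0.36390, so A = 0.60324.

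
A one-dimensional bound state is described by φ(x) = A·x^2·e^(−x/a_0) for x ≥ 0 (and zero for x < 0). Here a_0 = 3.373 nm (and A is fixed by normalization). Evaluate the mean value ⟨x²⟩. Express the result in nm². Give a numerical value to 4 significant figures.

The expectation value is the |φ|²-weighted average of x^2: ∫ x^2|φ|² dx.
The ratio of the moment integral to the normalization integral gives ⟨x²⟩ = 15·a_0^2/2.
With a_0 = 3.373, ⟨x^2⟩ = 85.328.

⟨x^2⟩ ≈ 85.33 nm^2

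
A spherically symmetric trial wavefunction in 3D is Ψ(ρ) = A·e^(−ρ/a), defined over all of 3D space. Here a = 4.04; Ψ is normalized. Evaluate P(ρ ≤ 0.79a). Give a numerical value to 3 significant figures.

Integrate the radial probability density 4πρ²|Ψ|² over ρ ≤ 0.79a.
A² is fixed by ∫₀^∞ 4πρ²|Ψ|² dρ = 1, i.e. A² = (π·a^3)^(−1).
Substituting u = ρ/a, A², 4π and the length scale all cancel in the ratio: P = ∫_{0}^{0.79} u^2·e^(-2·u) du / ∫_{0}^{∞} u^2·e^(-2·u) du.
With ∫ u^2·e^(-2·u) du = -(2·u^2 + 2·u + 1)·e^(-2·u)/4 + C, the region integral is ≈ 0.052872 and the full one is 1/4.
This evaluates to P = 0.2115.

P ≈ 0.211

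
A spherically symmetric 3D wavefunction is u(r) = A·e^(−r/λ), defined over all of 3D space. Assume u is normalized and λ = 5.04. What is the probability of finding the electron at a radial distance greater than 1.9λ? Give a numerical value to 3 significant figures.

With dV = 4πr²dr, the probability is ∫|u|² dV over r > 1.9λ.
The full normalization integral is A²·[π·λ^3] = 1, fixing A².
Substituting t = r/λ, A², 4π and the length scale all cancel in the ratio: P = ∫_{1.9}^{∞} t^2·e^(-2·t) dt / ∫_{0}^{∞} t^2·e^(-2·t) dt.
An antiderivative of t^2·e^(-2·t) is -(2·t^2 + 2·t + 1)·e^(-2·t)/4; evaluating from 1.9 to ∞ gives 601·e^(-19/5)/200, while the full integral is 1/4.
This evaluates to P = 0.2689.

P ≈ 0.269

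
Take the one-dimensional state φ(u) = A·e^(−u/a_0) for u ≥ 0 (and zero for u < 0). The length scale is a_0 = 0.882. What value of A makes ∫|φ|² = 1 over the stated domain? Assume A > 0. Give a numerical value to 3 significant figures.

Normalization requires ∫|φ|² du = 1, integrated from 0 to ∞.
Recall ∫₀^∞ u^m e^(−u/β) du = m!·β^(m+1), the integral (without the A² prefactor) comes out to a_0/2.
Setting this equal to 1 gives A² = 1/(a_0/2).
Substituting a_0 = 0.882 gives A² = 2.268, so A = 1.506.

A ≈ 1.51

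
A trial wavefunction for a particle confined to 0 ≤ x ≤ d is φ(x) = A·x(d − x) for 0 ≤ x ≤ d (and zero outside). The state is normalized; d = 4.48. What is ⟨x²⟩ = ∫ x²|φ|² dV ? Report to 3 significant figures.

The expectation value is the |φ|²-weighted average of x^2: ∫ x^2|φ|² dx.
Expanding the polynomial and integrating term by term, since the A² factors cancel between numerator and denominator, ⟨x²⟩ = 2·d^2/7.
Putting d = 4.48 gives 5.734.

⟨x^2⟩ ≈ 5.73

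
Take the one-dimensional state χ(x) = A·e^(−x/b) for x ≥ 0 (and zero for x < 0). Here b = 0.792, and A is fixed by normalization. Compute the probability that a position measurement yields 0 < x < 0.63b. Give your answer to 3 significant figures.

P ≈ 0.716

P = ∫_{0}^{0.63b} |χ(x)|² dx.
With A² fixed by ∫|χ|² = 1, i.e. A² = (b/2)^(−1), substitute and integrate.
In terms of u = x/b (A² and the length scale cancel between numerator and denominator), P = [∫_{0}^{0.63} e^(-2·u) du] / [∫_{0}^{∞} e^(-2·u) du].
An antiderivative of e^(-2·u) is -e^(-2·u)/2; evaluating from 0 to 0.63 gives 1/2 - e^(-63/50)/2, while the full integral is 1/2.
Taking the ratio, P = 0.7163.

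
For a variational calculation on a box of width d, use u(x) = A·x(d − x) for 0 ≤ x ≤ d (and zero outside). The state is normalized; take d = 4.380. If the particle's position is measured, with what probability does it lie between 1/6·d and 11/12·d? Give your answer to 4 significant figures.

P ≈ 0.9594

|u|² is the probability density, so P = ∫_{1/6·d}^{11/12·d} |u|² dx.
With A² fixed by ∫|u|² = 1, i.e. A² = (d^5/30)^(−1), substitute and integrate.
Substituting t = x/d, A² and the length scale cancel in the ratio: P = ∫_{1/6}^{11/12} t^2·(1 - t)^2 dt / ∫_{0}^{1} t^2·(1 - t)^2 dt.
An antiderivative of t^2·(1 - t)^2 is t^3·(6·t^2 - 15·t + 10)/30; evaluating from 1/6 to 11/12 gives ≈ 0.0319806, while the full integral is 1/30.
The result is P = 4421/4608.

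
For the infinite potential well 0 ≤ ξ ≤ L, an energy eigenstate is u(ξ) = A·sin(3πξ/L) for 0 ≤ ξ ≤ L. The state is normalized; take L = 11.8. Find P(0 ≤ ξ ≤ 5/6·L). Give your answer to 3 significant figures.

P ≈ 0.833

The probability is P = ∫ |u|² dξ over [0, 5/6·L].
With A² fixed by ∫|u|² = 1, i.e. A² = (L/2)^(−1), substitute and integrate.
In terms of t = ξ/L (A² and the length scale cancel between numerator and denominator), P = [∫_{0}^{5/6} sin(3·π·t)^2 dt] / [∫_{0}^{1} sin(3·π·t)^2 dt].
Using ∫ sin(3·π·t)^2 dt = t/2 - sin(6·π·t)/(12·π), the numerator is 5/12 and the denominator is 1/2.
The result is P = 5/6.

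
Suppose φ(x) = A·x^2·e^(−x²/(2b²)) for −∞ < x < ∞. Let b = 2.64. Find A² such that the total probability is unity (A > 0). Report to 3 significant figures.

A^2 ≈ 0.00587

The normalization condition is ∫|φ|² dx = 1 from −∞ to ∞.
∫|φ|² dx = A²·(3·√(π)·b^5/4).
Hence A² = 1/[3·√(π)·b^5/4].
With b = 2.64: A² = 0.005866 and A = 0.07659.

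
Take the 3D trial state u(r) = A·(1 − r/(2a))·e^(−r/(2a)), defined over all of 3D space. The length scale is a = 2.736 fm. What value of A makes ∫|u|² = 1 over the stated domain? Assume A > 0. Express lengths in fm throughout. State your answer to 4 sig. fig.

The normalization condition is ∫|u|² 4πr² dr = 1 from 0 to ∞.
In 3D with spherical symmetry the volume element is 4πr² dr.
Carrying out the integral gives A² · 8·π·a^3.
Setting this equal to 1 gives A² = 1/(8·π·a^3).
Substituting a = 2.736 gives A² = 0.0019427, so A = 0.044076.

A ≈ 0.04408 fm^(-3/2)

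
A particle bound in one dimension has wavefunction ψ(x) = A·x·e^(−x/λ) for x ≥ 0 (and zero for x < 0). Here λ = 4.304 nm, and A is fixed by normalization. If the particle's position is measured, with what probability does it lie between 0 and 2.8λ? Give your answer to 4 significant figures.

P ≈ 0.9176

|ψ|² is the probability density, so P = ∫_{0}^{2.8λ} |ψ|² dx.
The normalization integral ∫|ψ|²dx over the whole domain equals λ^3/4·A², and A² cancels in the ratio.
Substituting u = x/λ, A² and the length scale cancel in the ratio: P = ∫_{0}^{2.8} u^2·e^(-2·u) du / ∫_{0}^{∞} u^2·e^(-2·u) du.
With ∫ u^2·e^(-2·u) du = -(2·u^2 + 2·u + 1)·e^(-2·u)/4 + C, the region integral is 1/4 - 557·e^(-28/5)/100 and the full one is 1/4.
Evaluating gives P = 0.91761.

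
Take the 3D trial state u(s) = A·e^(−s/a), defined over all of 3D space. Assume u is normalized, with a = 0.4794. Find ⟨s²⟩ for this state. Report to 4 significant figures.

By definition ⟨s²⟩ = ∫ s^2 |u(s)|² 4πs² ds.
With ∫₀^∞ s^4 e^(−αs) ds = 4!/α^5, the ratio of the moment integral to the normalization integral gives ⟨s²⟩ = 3·a^2.
Putting a = 0.4794 gives 0.68947.

⟨s^2⟩ ≈ 0.6895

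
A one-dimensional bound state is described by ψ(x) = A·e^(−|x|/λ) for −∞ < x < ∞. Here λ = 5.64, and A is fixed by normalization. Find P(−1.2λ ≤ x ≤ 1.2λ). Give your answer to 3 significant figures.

|ψ|² is the probability density, so P = ∫_{−1.2λ}^{1.2λ} |ψ|² dx.
Since A² = 1/(λ), this is the region integral divided by the full normalization integral.
Both integrals are even about x = 0, so only the x ≥ 0 halves are needed (the factors of 2 cancel). Substituting u = x/λ, A² and the length scale cancel in the ratio: P = ∫_{0}^{1.2} e^(-2·u) du / ∫_{0}^{∞} e^(-2·u) du.
With ∫ e^(-2·u) du = -e^(-2·u)/2 + C, the region integral is 1/2 - e^(-12/5)/2 and the full one is 1/2.
This works out to P = 0.9093.

P ≈ 0.909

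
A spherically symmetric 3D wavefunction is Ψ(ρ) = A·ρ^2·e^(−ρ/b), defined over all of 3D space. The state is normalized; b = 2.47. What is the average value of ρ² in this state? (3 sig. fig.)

⟨ρ^2⟩ ≈ 85.4

The expectation value is the |Ψ|²-weighted average of ρ^2: ∫ ρ^2|Ψ|² 4πρ² dρ.
Using ∫₀^∞ ρⁿ e^(−αρ) dρ = n!/αⁿ⁺¹, since the A² factors cancel between numerator and denominator, ⟨ρ²⟩ = 14·b^2.
With b = 2.47, ⟨ρ^2⟩ = 85.41.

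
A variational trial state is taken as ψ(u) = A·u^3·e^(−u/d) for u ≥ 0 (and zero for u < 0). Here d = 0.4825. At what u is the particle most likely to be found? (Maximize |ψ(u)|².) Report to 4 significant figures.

Set d/du [|ψ(u)|²] = 0 and solve for u > 0.
Solving yields u = 3·d.
With d = 0.4825, the most probable position is 1.4475.

u ≈ 1.448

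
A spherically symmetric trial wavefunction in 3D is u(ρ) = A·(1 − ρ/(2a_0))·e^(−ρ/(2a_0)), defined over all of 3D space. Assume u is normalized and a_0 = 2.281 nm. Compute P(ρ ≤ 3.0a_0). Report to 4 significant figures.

P = ∫ |u|² 4πρ² dρ over ρ ≤ 3.0a_0.
The full normalization integral is A²·[8·π·a_0^3] = 1, fixing A².
Substituting t = ρ/a_0, A², 4π and the length scale all cancel in the ratio: P = ∫_{0}^{3.0} t^2·(1 - t/2)^2·e^(-t) dt / ∫_{0}^{∞} t^2·(1 - t/2)^2·e^(-t) dt.
Using ∫ t^2·(1 - t/2)^2·e^(-t) dt = -(t^4/4 + t^2 + 2·t + 2)·e^(-t), the numerator is 2 - 149·e^(-3)/4 and the denominator is 2.
The region integral divided by the full integral gives P = 0.072716.

P ≈ 0.07272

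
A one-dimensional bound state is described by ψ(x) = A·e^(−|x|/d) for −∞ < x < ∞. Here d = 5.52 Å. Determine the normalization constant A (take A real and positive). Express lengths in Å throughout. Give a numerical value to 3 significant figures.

A ≈ 0.426 Å^(-1/2)

Require ∫ |ψ|² dx = 1 over the whole domain.
With ψ = A·e^(−|x|/d), the integral evaluates to A²·[d].
Setting this equal to 1 gives A² = 1/(d).
Plugging in d = 5.52 yields A = 0.4256.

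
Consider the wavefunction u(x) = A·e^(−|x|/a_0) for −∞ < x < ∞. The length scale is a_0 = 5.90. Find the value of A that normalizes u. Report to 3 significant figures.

Normalization requires ∫|u|² dx = 1, integrated from −∞ to ∞.
Carrying out the integral gives A² · a_0.
Hence A² = 1/[a_0].
Substituting a_0 = 5.90 gives A² = 0.1695, so A = 0.4117.

A ≈ 0.412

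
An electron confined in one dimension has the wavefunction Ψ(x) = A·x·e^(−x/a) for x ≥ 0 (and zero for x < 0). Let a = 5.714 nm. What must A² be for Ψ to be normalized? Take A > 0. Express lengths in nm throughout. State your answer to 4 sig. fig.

Normalization requires ∫|Ψ|² dx = 1, integrated from 0 to ∞.
Carrying out the integral gives A² · a^3/4.
Hence A² = 1/[a^3/4].
Plugging in a = 5.714 yields A = 0.14643.

A^2 ≈ 0.02144 nm^(-3)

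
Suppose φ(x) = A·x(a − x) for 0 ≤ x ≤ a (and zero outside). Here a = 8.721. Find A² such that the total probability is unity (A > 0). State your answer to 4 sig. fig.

Normalization requires ∫|φ|² dx = 1, integrated from 0 to a.
Expanding the polynomial and integrating term by term, carrying out the integral gives A² · a^5/30.
So A² = (a^5/30)^(−1).
Plugging in a = 8.721 yields A = 0.024386.

A^2 ≈ 0.0005947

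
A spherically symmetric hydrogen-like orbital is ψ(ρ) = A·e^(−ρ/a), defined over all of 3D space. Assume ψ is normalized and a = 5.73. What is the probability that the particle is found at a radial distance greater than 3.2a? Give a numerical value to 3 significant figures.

P ≈ 0.0463

With dV = 4πρ²dρ, the probability is ∫|ψ|² dV over ρ > 3.2a.
Normalization gives A² = 1/(π·a^3).
Substituting u = ρ/a, A², 4π and the length scale all cancel in the ratio: P = ∫_{3.2}^{∞} u^2·e^(-2·u) du / ∫_{0}^{∞} u^2·e^(-2·u) du.
Using ∫ u^2·e^(-2·u) du = -(2·u^2 + 2·u + 1)·e^(-2·u)/4, the numerator is 697·e^(-32/5)/100 and the denominator is 1/4.
Taking the ratio yields P = 0.04632.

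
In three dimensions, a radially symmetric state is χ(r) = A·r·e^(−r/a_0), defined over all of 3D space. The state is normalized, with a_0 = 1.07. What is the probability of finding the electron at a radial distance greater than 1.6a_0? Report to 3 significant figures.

P ≈ 0.781

With dV = 4πr²dr, the probability is ∫|χ|² dV over r > 1.6a_0.
The full normalization integral is A²·[3·π·a_0^5] = 1, fixing A².
Substituting u = r/a_0, A², 4π and the length scale all cancel in the ratio: P = ∫_{1.6}^{∞} u^4·e^(-2·u) du / ∫_{0}^{∞} u^4·e^(-2·u) du.
An antiderivative of u^4·e^(-2·u) is -(u^4/2 + u^3 + 3·u^2/2 + 3·u/2 + 3/4)·e^(-2·u); evaluating from 1.6 to ∞ gives ≈ 0.58546, while the full integral is 3/4.
Taking the ratio yields P = 0.7806.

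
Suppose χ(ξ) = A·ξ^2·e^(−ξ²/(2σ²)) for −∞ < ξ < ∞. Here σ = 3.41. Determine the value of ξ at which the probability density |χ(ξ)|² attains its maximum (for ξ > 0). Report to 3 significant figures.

The maximum of |χ(ξ)|² occurs where its derivative vanishes.
Solving yields ξ = √(2)·σ.
With σ = 3.41, the value of ξ > 0 at which the probability density is greatest is 4.822.

ξ ≈ 4.82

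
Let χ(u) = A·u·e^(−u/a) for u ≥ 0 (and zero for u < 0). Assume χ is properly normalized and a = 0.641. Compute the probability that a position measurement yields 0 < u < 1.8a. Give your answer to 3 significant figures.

The probability is P = ∫ |χ|² du over [0, 1.8a].
Since A² = 1/(a^3/4), this is the region integral divided by the full normalization integral.
In terms of t = u/a (A² and the length scale cancel between numerator and denominator), P = [∫_{0}^{1.8} t^2·e^(-2·t) dt] / [∫_{0}^{∞} t^2·e^(-2·t) dt].
An antiderivative of t^2·e^(-2·t) is -(2·t^2 + 2·t + 1)·e^(-2·t)/4; evaluating from 0 to 1.8 gives 1/4 - 277·e^(-18/5)/100, while the full integral is 1/4.
The result is P = 0.6973.

P ≈ 0.697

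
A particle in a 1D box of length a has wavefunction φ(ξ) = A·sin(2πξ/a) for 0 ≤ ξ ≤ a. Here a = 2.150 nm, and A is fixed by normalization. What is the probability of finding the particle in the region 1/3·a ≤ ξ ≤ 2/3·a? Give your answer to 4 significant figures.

P ≈ 0.1955

The probability is P = ∫ |φ|² dξ over [1/3·a, 2/3·a].
With A² fixed by ∫|φ|² = 1, i.e. A² = (a/2)^(−1), substitute and integrate.
Let u = ξ/a; then A² and the length scale cancel, so P = ∫_{1/3}^{2/3} sin(2·π·u)^2 du ÷ ∫_{0}^{1} sin(2·π·u)^2 du.
With ∫ sin(2·π·u)^2 du = u/2 - sin(4·π·u)/(8·π) + C, the region integral is -√(3)/(8·π) + 1/6 and the full one is 1/2.
The result is P = (-√(3)/4 + π/3)/π.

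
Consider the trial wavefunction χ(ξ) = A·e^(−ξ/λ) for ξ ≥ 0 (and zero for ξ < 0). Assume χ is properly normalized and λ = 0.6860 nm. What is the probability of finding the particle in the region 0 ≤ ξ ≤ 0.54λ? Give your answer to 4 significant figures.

P ≈ 0.6604

|χ|² is the probability density, so P = ∫_{0}^{0.54λ} |χ|² dξ.
With A² fixed by ∫|χ|² = 1, i.e. A² = (λ/2)^(−1), substitute and integrate.
Let u = ξ/λ; then A² and the length scale cancel, so P = ∫_{0}^{0.54} e^(-2·u) du ÷ ∫_{0}^{∞} e^(-2·u) du.
With ∫ e^(-2·u) du = -e^(-2·u)/2 + C, the region integral is 1/2 - e^(-27/25)/2 and the full one is 1/2.
The result is P = 0.66040.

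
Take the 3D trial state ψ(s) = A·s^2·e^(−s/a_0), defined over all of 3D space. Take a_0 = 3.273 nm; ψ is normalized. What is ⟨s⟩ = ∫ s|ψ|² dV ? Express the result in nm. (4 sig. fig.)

⟨s⟩ = ∫ s |ψ|² 4πs² ds over the full domain.
With ∫₀^∞ s^7 e^(−αs) ds = 7!/α^8, since the A² factors cancel between numerator and denominator, ⟨s⟩ = 7·a_0/2.
With a_0 = 3.273, ⟨s⟩ = 11.456.

⟨s⟩ ≈ 11.46 nm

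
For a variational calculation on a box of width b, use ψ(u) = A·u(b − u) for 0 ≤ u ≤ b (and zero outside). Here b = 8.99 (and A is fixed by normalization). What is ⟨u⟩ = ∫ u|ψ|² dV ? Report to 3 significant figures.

The expectation value is the |ψ|²-weighted average of u: ∫ u|ψ|² du.
Expanding the polynomial and integrating term by term, the ratio of the moment integral to the normalization integral gives ⟨u⟩ = b/2.
Putting b = 8.99 gives 4.495.

⟨u⟩ ≈ 4.50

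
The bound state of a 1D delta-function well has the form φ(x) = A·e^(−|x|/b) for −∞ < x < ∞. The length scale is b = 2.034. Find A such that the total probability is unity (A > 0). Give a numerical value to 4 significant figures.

A ≈ 0.7012

We need A² ∫|f|² dx = 1, taking the integral from −∞ to ∞.
∫|φ|² dx = A²·(b).
So A² = (b)^(−1).
With b = 2.034: A² = 0.49164 and A = 0.70117.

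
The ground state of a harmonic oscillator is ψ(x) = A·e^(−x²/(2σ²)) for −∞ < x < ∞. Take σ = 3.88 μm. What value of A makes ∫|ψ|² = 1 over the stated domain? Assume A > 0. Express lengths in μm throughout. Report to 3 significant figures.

A ≈ 0.381 μm^(-1/2)

The normalization condition is ∫|ψ|² dx = 1 from −∞ to ∞.
Carrying out the integral gives A² · √(π)·σ.
Plugging in σ = 3.88 yields A = 0.3813.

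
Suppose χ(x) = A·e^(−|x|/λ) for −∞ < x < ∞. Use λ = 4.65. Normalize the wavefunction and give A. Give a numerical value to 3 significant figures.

The normalization condition is ∫|χ|² dx = 1 from −∞ to ∞.
Using ∫₀^∞ xⁿ e^(−αx) dx = n!/αⁿ⁺¹, the integral (without the A² prefactor) comes out to λ.
So A² = (λ)^(−1).
Plugging in λ = 4.65 yields A = 0.4637.

A ≈ 0.464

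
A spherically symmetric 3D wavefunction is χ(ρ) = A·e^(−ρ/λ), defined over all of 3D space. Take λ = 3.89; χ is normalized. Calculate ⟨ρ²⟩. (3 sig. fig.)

⟨ρ^2⟩ ≈ 45.4

⟨ρ²⟩ = ∫ ρ^2 |χ|² 4πρ² dρ over the full domain.
Since the A² factors cancel between numerator and denominator, ⟨ρ²⟩ = 3·λ^2.
Putting λ = 3.89 gives 45.40.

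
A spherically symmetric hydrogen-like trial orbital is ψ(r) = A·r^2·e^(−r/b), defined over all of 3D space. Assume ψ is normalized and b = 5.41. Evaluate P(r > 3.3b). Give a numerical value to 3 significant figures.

P = ∫ |ψ|² 4πr² dr over r > 3.3b.
Normalization gives A² = 1/(45·π·b^7/2).
Substituting u = r/b, A², 4π and the length scale all cancel in the ratio: P = ∫_{3.3}^{∞} u^6·e^(-2·u) du / ∫_{0}^{∞} u^6·e^(-2·u) du.
With ∫ u^6·e^(-2·u) du = -(4·u^6 + 12·u^5 + 30·u^4 + 60·u^3 + 90·u^2 + 90·u + 45)·e^(-2·u)/8 + C, the region integral is ≈ 2.8735 and the full one is 45/8.
Taking the ratio yields P = 0.5108.

P ≈ 0.511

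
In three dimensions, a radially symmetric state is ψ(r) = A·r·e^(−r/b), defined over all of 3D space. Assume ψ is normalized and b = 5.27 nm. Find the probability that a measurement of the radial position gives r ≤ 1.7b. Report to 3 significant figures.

Integrate the radial probability density 4πr²|ψ|² over r ≤ 1.7b.
Normalization gives A² = 1/(3·π·b^5).
In terms of u = r/b (A², 4π and the length scale all cancel between numerator and denominator), P = [∫_{0}^{1.7} u^4·e^(-2·u) du] / [∫_{0}^{∞} u^4·e^(-2·u) du].
With ∫ u^4·e^(-2·u) du = -(u^4/2 + u^3 + 3·u^2/2 + 3·u/2 + 3/4)·e^(-2·u) + C, the region integral is ≈ 0.19186 and the full one is 3/4.
This evaluates to P = 0.2558.

P ≈ 0.256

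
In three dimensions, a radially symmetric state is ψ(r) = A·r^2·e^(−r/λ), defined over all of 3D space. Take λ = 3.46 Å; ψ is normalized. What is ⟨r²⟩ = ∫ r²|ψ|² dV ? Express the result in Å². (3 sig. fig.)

The expectation value is the |ψ|²-weighted average of r^2: ∫ r^2|ψ|² 4πr² dr.
With ∫₀^∞ r^8 e^(−αr) dr = 8!/α^9, since the A² factors cancel between numerator and denominator, ⟨r²⟩ = 14·λ^2.
Putting λ = 3.46 gives 167.6.

⟨r^2⟩ ≈ 168 Å^2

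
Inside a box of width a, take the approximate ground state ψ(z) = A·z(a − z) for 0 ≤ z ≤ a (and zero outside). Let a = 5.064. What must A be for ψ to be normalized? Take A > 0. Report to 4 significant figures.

A ≈ 0.09491

Require ∫ |ψ|² dz = 1 over the whole domain.
Expanding the polynomial and integrating term by term, the integral (without the A² prefactor) comes out to a^5/30.
Plugging in a = 5.064 yields A = 0.094913.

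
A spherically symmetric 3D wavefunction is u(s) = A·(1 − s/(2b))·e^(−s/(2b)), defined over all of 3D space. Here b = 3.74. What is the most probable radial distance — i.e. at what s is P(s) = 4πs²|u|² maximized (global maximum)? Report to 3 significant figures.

The maximum of P(s) = 4πs²|u|² occurs where its derivative vanishes.
Solving yields s = b·(√(5) + 3).
With b = 3.74, the most probable radial distance is 19.58.

s ≈ 19.6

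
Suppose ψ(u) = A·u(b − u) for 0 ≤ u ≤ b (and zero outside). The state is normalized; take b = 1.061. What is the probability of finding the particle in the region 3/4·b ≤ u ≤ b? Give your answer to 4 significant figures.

P ≈ 0.1035

P = ∫_{3/4·b}^{b} |ψ(u)|² du.
With A² fixed by ∫|ψ|² = 1, i.e. A² = (b^5/30)^(−1), substitute and integrate.
Let t = u/b; then A² and the length scale cancel, so P = ∫_{3/4}^{1} t^2·(1 - t)^2 dt ÷ ∫_{0}^{1} t^2·(1 - t)^2 dt.
Using ∫ t^2·(1 - t)^2 dt = t^3·(6·t^2 - 15·t + 10)/30, the numerator is ≈ 0.00345052 and the denominator is 1/30.
Taking the ratio, P = 53/512.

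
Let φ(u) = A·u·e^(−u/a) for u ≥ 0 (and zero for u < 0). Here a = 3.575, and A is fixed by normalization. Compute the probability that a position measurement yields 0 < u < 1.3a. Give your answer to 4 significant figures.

The probability is P = ∫ |φ|² du over [0, 1.3a].
With A² fixed by ∫|φ|² = 1, i.e. A² = (a^3/4)^(−1), substitute and integrate.
In terms of t = u/a (A² and the length scale cancel between numerator and denominator), P = [∫_{0}^{1.3} t^2·e^(-2·t) dt] / [∫_{0}^{∞} t^2·e^(-2·t) dt].
Using ∫ t^2·e^(-2·t) dt = -(2·t^2 + 2·t + 1)·e^(-2·t)/4, the numerator is 1/4 - 349·e^(-13/5)/200 and the denominator is 1/4.
Evaluating gives P = 0.48157.

P ≈ 0.4816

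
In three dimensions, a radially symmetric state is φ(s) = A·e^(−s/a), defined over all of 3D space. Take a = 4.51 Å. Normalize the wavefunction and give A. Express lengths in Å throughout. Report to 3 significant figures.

We need A² ∫|f|² 4πs² ds = 1, taking the integral from 0 to ∞.
The angular integral contributes 4π, leaving ∫₀^∞ s²|φ|² ds.
Carrying out the integral gives A² · π·a^3.
With a = 4.51: A² = 0.003470 and A = 0.05891.

A ≈ 0.0589 Å^(-3/2)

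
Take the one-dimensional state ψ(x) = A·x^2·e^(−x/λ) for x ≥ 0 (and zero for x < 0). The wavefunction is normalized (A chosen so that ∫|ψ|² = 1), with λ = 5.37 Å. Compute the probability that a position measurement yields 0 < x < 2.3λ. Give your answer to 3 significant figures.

|ψ|² is the probability density, so P = ∫_{0}^{2.3λ} |ψ|² dx.
With A² fixed by ∫|ψ|² = 1, i.e. A² = (3·λ^5/4)^(−1), substitute and integrate.
In terms of u = x/λ (A² and the length scale cancel between numerator and denominator), P = [∫_{0}^{2.3} u^4·e^(-2·u) du] / [∫_{0}^{∞} u^4·e^(-2·u) du].
An antiderivative of u^4·e^(-2·u) is -(u^4/2 + u^3 + 3·u^2/2 + 3·u/2 + 3/4)·e^(-2·u); evaluating from 0 to 2.3 gives ≈ 0.36507, while the full integral is 3/4.
Evaluating gives P = 0.4868.

P ≈ 0.487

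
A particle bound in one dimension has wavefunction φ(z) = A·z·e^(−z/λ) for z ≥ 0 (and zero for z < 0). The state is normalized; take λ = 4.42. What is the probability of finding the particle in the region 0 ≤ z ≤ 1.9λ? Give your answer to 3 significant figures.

P ≈ 0.731

The probability is P = ∫ |φ|² dz over [0, 1.9λ].
Since A² = 1/(λ^3/4), this is the region integral divided by the full normalization integral.
Let u = z/λ; then A² and the length scale cancel, so P = ∫_{0}^{1.9} u^2·e^(-2·u) du ÷ ∫_{0}^{∞} u^2·e^(-2·u) du.
An antiderivative of u^2·e^(-2·u) is -(2·u^2 + 2·u + 1)·e^(-2·u)/4; evaluating from 0 to 1.9 gives 1/4 - 601·e^(-19/5)/200, while the full integral is 1/4.
Evaluating gives P = 0.7311.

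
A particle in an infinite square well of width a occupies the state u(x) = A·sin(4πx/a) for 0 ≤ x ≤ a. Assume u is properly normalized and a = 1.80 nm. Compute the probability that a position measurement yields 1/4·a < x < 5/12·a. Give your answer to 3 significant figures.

P ≈ 0.201

|u|² is the probability density, so P = ∫_{1/4·a}^{5/12·a} |u|² dx.
With A² fixed by ∫|u|² = 1, i.e. A² = (a/2)^(−1), substitute and integrate.
Let t = x/a; then A² and the length scale cancel, so P = ∫_{1/4}^{5/12} sin(4·π·t)^2 dt ÷ ∫_{0}^{1} sin(4·π·t)^2 dt.
Using ∫ sin(4·π·t)^2 dt = t/2 - sin(4·π·t)·cos(4·π·t)/(8·π), the numerator is √(3)/(32·π) + 1/12 and the denominator is 1/2.
The result is P = (√(3)/16 + π/6)/π.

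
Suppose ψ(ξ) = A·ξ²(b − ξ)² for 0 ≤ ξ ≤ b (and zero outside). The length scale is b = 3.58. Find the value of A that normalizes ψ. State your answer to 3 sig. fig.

Require ∫ |ψ|² dξ = 1 over the whole domain.
Expanding the polynomial and integrating term by term, ∫|ψ|² dξ = A²·(b^9/630).
So A² = (b^9/630)^(−1).
With b = 3.58: A² = 0.006522 and A = 0.08076.

A ≈ 0.0808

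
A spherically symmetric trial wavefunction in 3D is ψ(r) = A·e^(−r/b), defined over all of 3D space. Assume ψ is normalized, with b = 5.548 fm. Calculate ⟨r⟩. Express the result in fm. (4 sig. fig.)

⟨r⟩ ≈ 8.322 fm

By definition ⟨r⟩ = ∫ r |ψ(r)|² 4πr² dr.
Evaluating both integrals, ⟨r⟩ = 3·b/2.
Putting b = 5.548 gives 8.3220.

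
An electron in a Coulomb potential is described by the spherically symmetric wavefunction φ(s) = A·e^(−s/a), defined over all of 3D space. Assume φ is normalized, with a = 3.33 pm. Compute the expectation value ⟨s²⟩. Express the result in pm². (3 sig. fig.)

⟨s^2⟩ ≈ 33.3 pm^2

The expectation value is the |φ|²-weighted average of s^2: ∫ s^2|φ|² 4πs² ds.
Using ∫₀^∞ sⁿ e^(−αs) ds = n!/αⁿ⁺¹, since the A² factors cancel between numerator and denominator, ⟨s²⟩ = 3·a^2.
With a = 3.33, ⟨s^2⟩ = 33.27.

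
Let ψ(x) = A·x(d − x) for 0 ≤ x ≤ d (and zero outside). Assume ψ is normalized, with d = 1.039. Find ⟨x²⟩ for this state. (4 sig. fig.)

⟨x^2⟩ ≈ 0.3084

By definition ⟨x²⟩ = ∫ x^2 |ψ(x)|² dx.
Evaluating both integrals, ⟨x²⟩ = 2·d^2/7.
With d = 1.039, ⟨x^2⟩ = 0.30843.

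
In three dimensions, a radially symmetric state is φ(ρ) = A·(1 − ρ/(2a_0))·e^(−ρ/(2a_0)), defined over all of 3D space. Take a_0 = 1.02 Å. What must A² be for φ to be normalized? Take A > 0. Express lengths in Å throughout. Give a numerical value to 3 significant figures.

A^2 ≈ 0.0375 Å^(-3)

The normalization condition is ∫|φ|² 4πρ² dρ = 1 from 0 to ∞.
(Spherical symmetry: dV = 4πρ² dρ.)
Carrying out the integral gives A² · 8·π·a_0^3.
Substituting a_0 = 1.02 gives A² = 0.03749, so A = 0.1936.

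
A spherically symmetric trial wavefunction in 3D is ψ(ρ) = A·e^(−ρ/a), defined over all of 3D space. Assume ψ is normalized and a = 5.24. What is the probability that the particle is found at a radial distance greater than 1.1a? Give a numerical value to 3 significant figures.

With dV = 4πρ²dρ, the probability is ∫|ψ|² dV over ρ > 1.1a.
Normalization gives A² = 1/(π·a^3).
In terms of u = ρ/a (A², 4π and the length scale all cancel between numerator and denominator), P = [∫_{1.1}^{∞} u^2·e^(-2·u) du] / [∫_{0}^{∞} u^2·e^(-2·u) du].
With ∫ u^2·e^(-2·u) du = -(2·u^2 + 2·u + 1)·e^(-2·u)/4 + C, the region integral is 281·e^(-11/5)/200 and the full one is 1/4.
Taking the ratio yields P = 0.6227.

P ≈ 0.623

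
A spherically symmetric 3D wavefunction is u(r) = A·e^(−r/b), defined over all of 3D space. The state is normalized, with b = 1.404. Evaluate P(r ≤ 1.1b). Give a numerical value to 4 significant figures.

Integrate the radial probability density 4πr²|u|² over r ≤ 1.1b.
The full normalization integral is A²·[π·b^3] = 1, fixing A².
Let t = r/b; then A², 4π and the length scale all cancel, so P = ∫_{0}^{1.1} t^2·e^(-2·t) dt ÷ ∫_{0}^{∞} t^2·e^(-2·t) dt.
Using ∫ t^2·e^(-2·t) dt = -(2·t^2 + 2·t + 1)·e^(-2·t)/4, the numerator is 1/4 - 281·e^(-11/5)/200 and the denominator is 1/4.
Taking the ratio yields P = 0.37729.

P ≈ 0.3773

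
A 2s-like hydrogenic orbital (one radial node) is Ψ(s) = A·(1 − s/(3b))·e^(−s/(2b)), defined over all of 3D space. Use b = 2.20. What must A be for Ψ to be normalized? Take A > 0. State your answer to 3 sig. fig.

Normalization requires ∫|Ψ|² 4πs² ds = 1, integrated from 0 to ∞.
With Ψ = A·(1 − s/(3b))·e^(−s/(2b)), the integral evaluates to A²·[8·π·b^3/3].
So A² = (8·π·b^3/3)^(−1).
Plugging in b = 2.20 yields A = 0.1059.

A ≈ 0.106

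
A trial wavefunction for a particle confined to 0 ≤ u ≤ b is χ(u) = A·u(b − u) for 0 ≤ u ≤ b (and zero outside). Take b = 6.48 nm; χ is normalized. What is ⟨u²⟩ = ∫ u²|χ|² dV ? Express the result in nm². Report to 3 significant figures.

By definition ⟨u²⟩ = ∫ u^2 |χ(u)|² du.
Expanding the polynomial and integrating term by term, since the A² factors cancel between numerator and denominator, ⟨u²⟩ = 2·b^2/7.
Putting b = 6.48 gives 12.00.

⟨u^2⟩ ≈ 12.0 nm^2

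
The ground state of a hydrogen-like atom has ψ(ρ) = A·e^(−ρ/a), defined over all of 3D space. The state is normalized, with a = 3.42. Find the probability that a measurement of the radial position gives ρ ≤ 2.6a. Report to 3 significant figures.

Integrate the radial probability density 4πρ²|ψ|² over ρ ≤ 2.6a.
A² is fixed by ∫₀^∞ 4πρ²|ψ|² dρ = 1, i.e. A² = (π·a^3)^(−1).
Let u = ρ/a; then A², 4π and the length scale all cancel, so P = ∫_{0}^{2.6} u^2·e^(-2·u) du ÷ ∫_{0}^{∞} u^2·e^(-2·u) du.
With ∫ u^2·e^(-2·u) du = -(2·u^2 + 2·u + 1)·e^(-2·u)/4 + C, the region integral is 1/4 - 493·e^(-26/5)/100 and the full one is 1/4.
Taking the ratio yields P = 0.8912.

P ≈ 0.891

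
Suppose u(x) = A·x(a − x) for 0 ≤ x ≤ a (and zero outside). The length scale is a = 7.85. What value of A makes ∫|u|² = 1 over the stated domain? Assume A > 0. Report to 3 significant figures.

Normalization requires ∫|u|² dx = 1, integrated from 0 to a.
Expanding the polynomial and integrating term by term, the integral (without the A² prefactor) comes out to a^5/30.
Setting this equal to 1 gives A² = 1/(a^5/30).
With a = 7.85: A² = 0.001006 and A = 0.03172.

A ≈ 0.0317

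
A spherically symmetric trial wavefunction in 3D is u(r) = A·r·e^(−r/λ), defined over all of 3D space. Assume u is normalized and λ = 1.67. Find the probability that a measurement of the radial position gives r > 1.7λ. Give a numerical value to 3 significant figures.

P = ∫ |u|² 4πr² dr over r > 1.7λ.
Normalization gives A² = 1/(3·π·λ^5).
In terms of t = r/λ (A², 4π and the length scale all cancel between numerator and denominator), P = [∫_{1.7}^{∞} t^4·e^(-2·t) dt] / [∫_{0}^{∞} t^4·e^(-2·t) dt].
Using ∫ t^4·e^(-2·t) dt = -(t^4/2 + t^3 + 3·t^2/2 + 3·t/2 + 3/4)·e^(-2·t), the numerator is ≈ 0.55814 and the denominator is 3/4.
This evaluates to P = 0.7442.

P ≈ 0.744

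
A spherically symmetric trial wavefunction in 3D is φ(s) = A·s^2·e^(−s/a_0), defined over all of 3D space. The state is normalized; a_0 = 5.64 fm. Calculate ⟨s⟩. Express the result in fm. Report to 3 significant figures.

By definition ⟨s⟩ = ∫ s |φ(s)|² 4πs² ds.
Since the A² factors cancel between numerator and denominator, ⟨s⟩ = 7·a_0/2.
With a_0 = 5.64, ⟨s⟩ = 19.74.

⟨s⟩ ≈ 19.7 fm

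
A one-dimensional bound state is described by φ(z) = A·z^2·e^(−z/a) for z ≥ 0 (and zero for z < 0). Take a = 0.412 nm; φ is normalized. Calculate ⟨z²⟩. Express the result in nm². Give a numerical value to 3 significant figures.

⟨z^2⟩ ≈ 1.27 nm^2

The expectation value is the |φ|²-weighted average of z^2: ∫ z^2|φ|² dz.
Using ∫₀^∞ zⁿ e^(−αz) dz = n!/αⁿ⁺¹, since the A² factors cancel between numerator and denominator, ⟨z²⟩ = 15·a^2/2.
With a = 0.412, ⟨z^2⟩ = 1.273.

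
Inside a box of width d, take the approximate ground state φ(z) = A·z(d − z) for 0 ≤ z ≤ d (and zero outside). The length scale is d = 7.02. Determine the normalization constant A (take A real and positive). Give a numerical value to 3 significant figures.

A ≈ 0.0419

We need A² ∫|f|² dz = 1, taking the integral from 0 to d.
Expanding the polynomial and integrating term by term, the integral (without the A² prefactor) comes out to d^5/30.
With d = 7.02: A² = 0.001760 and A = 0.04195.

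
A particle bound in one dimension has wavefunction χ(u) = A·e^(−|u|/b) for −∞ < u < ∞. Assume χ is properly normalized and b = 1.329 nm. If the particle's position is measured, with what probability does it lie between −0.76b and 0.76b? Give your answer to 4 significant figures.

P ≈ 0.7813

|χ|² is the probability density, so P = ∫_{−0.76b}^{0.76b} |χ|² du.
With A² fixed by ∫|χ|² = 1, i.e. A² = (b)^(−1), substitute and integrate.
Both integrals are even about u = 0, so only the u ≥ 0 halves are needed (the factors of 2 cancel). Let t = u/b; then A² and the length scale cancel, so P = ∫_{0}^{0.76} e^(-2·t) dt ÷ ∫_{0}^{∞} e^(-2·t) dt.
Using ∫ e^(-2·t) dt = -e^(-2·t)/2, the numerator is 1/2 - e^(-38/25)/2 and the denominator is 1/2.
The result is P = 0.78129.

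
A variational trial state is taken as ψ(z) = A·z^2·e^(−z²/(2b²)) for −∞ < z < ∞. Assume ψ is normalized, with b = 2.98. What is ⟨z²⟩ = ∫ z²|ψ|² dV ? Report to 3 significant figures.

⟨z^2⟩ ≈ 22.2

The expectation value is the |ψ|²-weighted average of z^2: ∫ z^2|ψ|² dz.
Evaluating both integrals, ⟨z²⟩ = 5·b^2/2.
Putting b = 2.98 gives 22.20.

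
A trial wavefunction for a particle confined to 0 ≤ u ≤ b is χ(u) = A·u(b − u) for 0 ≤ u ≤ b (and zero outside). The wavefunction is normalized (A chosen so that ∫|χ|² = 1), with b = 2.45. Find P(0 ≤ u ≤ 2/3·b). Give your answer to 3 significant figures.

|χ|² is the probability density, so P = ∫_{0}^{2/3·b} |χ|² du.
With A² fixed by ∫|χ|² = 1, i.e. A² = (b^5/30)^(−1), substitute and integrate.
In terms of t = u/b (A² and the length scale cancel between numerator and denominator), P = [∫_{0}^{2/3} t^2·(1 - t)^2 dt] / [∫_{0}^{1} t^2·(1 - t)^2 dt].
With ∫ t^2·(1 - t)^2 dt = t^3·(6·t^2 - 15·t + 10)/30 + C, the region integral is 32/1215 and the full one is 1/30.
Evaluating gives P = 64/81.

P ≈ 0.790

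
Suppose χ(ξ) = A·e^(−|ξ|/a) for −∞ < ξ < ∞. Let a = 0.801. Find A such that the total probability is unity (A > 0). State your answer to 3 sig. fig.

A ≈ 1.12

Normalization requires ∫|χ|² dξ = 1, integrated from −∞ to ∞.
Carrying out the integral gives A² · a.
Setting this equal to 1 gives A² = 1/(a).
Substituting a = 0.801 gives A² = 1.248, so A = 1.117.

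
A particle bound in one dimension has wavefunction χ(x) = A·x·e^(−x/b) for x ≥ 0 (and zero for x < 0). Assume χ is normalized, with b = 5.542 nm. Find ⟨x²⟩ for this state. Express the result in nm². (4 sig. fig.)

⟨x^2⟩ ≈ 92.14 nm^2

By definition ⟨x²⟩ = ∫ x^2 |χ(x)|² dx.
Evaluating both integrals, ⟨x²⟩ = 3·b^2.
Putting b = 5.542 gives 92.141.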